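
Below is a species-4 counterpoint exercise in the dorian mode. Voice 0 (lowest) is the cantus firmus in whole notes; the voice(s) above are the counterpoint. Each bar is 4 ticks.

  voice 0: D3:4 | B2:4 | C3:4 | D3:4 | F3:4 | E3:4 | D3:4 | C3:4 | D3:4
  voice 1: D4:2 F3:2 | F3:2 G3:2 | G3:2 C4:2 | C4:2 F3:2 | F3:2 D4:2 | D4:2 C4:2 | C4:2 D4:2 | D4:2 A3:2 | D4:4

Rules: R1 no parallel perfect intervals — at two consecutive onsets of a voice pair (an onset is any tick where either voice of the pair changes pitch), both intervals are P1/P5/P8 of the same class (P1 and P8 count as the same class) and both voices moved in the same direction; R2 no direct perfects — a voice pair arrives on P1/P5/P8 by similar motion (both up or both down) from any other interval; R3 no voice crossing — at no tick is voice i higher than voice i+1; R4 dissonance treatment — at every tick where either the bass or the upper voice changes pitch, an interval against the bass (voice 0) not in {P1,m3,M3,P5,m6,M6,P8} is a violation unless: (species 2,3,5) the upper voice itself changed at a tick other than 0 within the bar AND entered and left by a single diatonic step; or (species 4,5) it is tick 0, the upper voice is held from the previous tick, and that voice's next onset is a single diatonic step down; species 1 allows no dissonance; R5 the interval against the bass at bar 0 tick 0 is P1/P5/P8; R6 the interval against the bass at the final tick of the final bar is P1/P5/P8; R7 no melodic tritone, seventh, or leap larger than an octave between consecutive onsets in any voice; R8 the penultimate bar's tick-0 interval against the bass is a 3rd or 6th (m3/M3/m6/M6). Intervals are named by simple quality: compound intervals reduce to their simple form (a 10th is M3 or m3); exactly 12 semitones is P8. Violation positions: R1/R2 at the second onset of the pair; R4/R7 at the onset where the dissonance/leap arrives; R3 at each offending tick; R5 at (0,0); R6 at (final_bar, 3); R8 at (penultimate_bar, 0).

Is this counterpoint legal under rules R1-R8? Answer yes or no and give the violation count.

No (6 violations)

bar 0: v0=D3 v1=D4 (P8)
bar 1: v0=B2 v1=F3 (TT)
bar 2: v0=C3 v1=G3 (P5)
bar 3: v0=D3 v1=C4 (m7)
bar 4: v0=F3 v1=F3 (P1)
bar 5: v0=E3 v1=D4 (m7)
bar 6: v0=D3 v1=C4 (m7)
bar 7: v0=C3 v1=D4 (M2)
bar 8: v0=D3 v1=D4 (P8)
  R4 @ bar1.0: B2/F3 TT untreated
  R4 @ bar3.0: D3/C4 m7 untreated
  R4 @ bar6.0: D3/C4 m7 untreated
  R4 @ bar7.0: C3/D4 M2 untreated
  R8 @ bar7.0: penult M2 not 3rd/6th
  R2 @ bar8.0: C3/A3 M6 -> D3/D4 P8 similar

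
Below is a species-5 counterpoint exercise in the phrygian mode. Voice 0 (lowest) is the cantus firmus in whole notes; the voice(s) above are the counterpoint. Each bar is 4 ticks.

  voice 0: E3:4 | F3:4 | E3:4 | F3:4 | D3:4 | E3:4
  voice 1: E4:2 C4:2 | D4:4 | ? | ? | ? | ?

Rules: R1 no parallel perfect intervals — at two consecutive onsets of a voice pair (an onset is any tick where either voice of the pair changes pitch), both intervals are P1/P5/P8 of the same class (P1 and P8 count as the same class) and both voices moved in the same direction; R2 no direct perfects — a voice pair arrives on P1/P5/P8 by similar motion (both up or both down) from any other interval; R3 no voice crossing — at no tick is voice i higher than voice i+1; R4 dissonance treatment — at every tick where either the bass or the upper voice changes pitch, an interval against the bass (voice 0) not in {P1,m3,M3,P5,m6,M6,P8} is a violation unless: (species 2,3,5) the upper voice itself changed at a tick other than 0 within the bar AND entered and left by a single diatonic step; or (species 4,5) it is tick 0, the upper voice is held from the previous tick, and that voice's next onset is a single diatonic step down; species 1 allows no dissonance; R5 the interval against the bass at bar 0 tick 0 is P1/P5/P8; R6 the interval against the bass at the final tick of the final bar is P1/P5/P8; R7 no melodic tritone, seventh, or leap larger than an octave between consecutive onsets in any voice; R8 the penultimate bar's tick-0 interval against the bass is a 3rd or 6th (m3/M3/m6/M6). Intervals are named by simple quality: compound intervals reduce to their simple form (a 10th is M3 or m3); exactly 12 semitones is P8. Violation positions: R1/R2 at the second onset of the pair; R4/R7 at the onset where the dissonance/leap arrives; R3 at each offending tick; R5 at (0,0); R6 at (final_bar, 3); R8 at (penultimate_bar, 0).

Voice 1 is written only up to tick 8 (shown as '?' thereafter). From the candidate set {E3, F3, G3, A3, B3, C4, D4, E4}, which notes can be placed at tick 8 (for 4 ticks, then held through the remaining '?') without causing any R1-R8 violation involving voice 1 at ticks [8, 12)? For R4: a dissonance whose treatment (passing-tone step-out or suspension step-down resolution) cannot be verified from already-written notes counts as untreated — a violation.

{C4, E4, G3}

E3: violates R2,R7
F3: violates R4
G3: legal
A3: violates R4
B3: violates R2
C4: legal
D4: violates R4
E4: legal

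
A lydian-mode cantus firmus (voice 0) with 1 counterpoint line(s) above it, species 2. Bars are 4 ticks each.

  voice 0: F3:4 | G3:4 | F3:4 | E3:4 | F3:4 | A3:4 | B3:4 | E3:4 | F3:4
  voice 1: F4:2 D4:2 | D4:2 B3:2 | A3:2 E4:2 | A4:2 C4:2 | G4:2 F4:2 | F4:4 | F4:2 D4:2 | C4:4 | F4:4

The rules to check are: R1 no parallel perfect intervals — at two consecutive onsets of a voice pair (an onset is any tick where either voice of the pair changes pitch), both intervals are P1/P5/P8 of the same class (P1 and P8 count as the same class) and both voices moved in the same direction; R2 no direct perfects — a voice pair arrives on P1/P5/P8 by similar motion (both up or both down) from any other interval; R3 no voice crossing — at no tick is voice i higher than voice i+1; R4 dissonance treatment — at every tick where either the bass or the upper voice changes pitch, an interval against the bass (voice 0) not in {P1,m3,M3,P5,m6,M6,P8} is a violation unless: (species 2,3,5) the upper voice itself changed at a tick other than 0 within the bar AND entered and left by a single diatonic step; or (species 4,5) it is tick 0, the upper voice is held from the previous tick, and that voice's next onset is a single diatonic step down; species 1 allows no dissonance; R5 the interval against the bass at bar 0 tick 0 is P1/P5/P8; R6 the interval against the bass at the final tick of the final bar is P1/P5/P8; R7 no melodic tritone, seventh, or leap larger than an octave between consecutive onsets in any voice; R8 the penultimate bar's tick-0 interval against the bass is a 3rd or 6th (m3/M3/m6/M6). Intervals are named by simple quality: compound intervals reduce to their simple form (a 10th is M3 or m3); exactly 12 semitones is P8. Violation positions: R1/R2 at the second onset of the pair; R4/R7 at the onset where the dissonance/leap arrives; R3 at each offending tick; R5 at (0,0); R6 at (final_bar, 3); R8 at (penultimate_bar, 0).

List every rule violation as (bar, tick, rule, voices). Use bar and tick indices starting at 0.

bar 0: v0=F3 v1=F4 downbeat P8
bar 1: v0=G3 v1=D4 downbeat P5
bar 2: v0=F3 v1=A3 downbeat M3
bar 3: v0=E3 v1=A4 downbeat P4
bar 4: v0=F3 v1=G4 downbeat M2
bar 5: v0=A3 v1=F4 downbeat m6
bar 6: v0=B3 v1=F4 downbeat TT
bar 7: v0=E3 v1=C4 downbeat m6
bar 8: v0=F3 v1=F4 downbeat P8
  -> R4 @ bar 2 tick 2 v(0, 1): F3/E4 M7 untreated
  -> R4 @ bar 3 tick 0 v(0, 1): E3/A4 P4 untreated
  -> R4 @ bar 4 tick 0 v(0, 1): F3/G4 M2 untreated
  -> R4 @ bar 6 tick 0 v(0, 1): B3/F4 TT untreated
  -> R2 @ bar 8 tick 0 v(0, 1): E3/C4 m6 -> F3/F4 P8 similar

(2, 2, R4, (0, 1))
(3, 0, R4, (0, 1))
(4, 0, R4, (0, 1))
(6, 0, R4, (0, 1))
(8, 0, R2, (0, 1))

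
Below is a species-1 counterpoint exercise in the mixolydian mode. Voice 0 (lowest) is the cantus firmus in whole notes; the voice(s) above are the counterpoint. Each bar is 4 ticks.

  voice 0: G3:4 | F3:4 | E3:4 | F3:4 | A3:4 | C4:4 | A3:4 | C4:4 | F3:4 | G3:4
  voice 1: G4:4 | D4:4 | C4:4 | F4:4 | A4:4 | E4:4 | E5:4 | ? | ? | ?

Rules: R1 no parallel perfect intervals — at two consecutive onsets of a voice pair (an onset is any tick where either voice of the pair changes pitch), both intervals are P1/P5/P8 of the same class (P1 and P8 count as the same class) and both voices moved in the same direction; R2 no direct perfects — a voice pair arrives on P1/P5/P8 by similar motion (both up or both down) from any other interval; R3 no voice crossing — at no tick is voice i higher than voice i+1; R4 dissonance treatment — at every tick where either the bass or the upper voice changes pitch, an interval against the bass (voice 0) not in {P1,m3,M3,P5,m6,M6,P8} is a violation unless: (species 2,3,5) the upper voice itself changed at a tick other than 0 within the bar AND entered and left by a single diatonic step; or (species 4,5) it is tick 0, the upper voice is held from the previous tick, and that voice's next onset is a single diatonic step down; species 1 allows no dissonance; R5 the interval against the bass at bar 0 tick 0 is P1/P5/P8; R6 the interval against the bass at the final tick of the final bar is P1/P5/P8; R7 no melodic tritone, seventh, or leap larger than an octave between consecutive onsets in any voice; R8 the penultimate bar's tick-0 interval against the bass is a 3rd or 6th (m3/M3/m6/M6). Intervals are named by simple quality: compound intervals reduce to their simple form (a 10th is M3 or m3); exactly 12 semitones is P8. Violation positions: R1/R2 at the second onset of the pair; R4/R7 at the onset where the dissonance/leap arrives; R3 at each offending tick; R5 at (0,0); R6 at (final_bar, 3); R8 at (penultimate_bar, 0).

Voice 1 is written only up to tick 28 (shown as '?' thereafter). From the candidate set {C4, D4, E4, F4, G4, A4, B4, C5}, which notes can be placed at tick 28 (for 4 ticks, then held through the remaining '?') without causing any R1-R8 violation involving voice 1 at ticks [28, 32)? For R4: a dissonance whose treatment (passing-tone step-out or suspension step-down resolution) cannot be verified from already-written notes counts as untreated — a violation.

C4: violates R7
D4: violates R4,R7
E4: legal
F4: violates R4,R7
G4: legal
A4: legal
B4: violates R4
C5: legal

{A4, C5, E4, G4}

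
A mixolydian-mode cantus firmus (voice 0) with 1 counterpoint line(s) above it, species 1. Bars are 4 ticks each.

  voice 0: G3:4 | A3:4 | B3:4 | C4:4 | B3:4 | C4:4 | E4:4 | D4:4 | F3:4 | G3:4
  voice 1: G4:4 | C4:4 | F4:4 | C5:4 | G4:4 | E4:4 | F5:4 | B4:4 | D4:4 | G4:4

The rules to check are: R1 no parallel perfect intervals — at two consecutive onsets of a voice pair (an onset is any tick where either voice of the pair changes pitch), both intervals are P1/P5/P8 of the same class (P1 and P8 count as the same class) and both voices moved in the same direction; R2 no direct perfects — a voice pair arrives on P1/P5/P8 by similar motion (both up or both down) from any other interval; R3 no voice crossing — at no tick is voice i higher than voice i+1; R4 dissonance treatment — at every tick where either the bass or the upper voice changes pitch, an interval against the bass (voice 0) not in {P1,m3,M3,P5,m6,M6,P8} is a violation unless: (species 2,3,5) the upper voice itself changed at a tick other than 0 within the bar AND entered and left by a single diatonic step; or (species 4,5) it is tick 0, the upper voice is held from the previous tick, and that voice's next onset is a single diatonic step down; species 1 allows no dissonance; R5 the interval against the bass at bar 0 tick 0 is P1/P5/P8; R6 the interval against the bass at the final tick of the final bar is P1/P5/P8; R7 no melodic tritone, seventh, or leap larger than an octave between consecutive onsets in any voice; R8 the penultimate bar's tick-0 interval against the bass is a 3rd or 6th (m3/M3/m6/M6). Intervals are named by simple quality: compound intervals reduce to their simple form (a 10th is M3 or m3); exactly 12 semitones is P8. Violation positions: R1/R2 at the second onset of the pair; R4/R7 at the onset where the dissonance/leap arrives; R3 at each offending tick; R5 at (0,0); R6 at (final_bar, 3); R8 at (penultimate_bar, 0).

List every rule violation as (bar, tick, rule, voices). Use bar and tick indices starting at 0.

(2, 0, R4, (0, 1))
(3, 0, R2, (0, 1))
(6, 0, R4, (0, 1))
(6, 0, R7, (1,))
(7, 0, R7, (1,))
(9, 0, R2, (0, 1))

bar 0: v0=G3 v1=G4 downbeat P8
bar 1: v0=A3 v1=C4 downbeat m3
bar 2: v0=B3 v1=F4 downbeat TT
bar 3: v0=C4 v1=C5 downbeat P8
bar 4: v0=B3 v1=G4 downbeat m6
bar 5: v0=C4 v1=E4 downbeat M3
bar 6: v0=E4 v1=F5 downbeat m2
bar 7: v0=D4 v1=B4 downbeat M6
bar 8: v0=F3 v1=D4 downbeat M6
bar 9: v0=G3 v1=G4 downbeat P8
  -> R4 @ bar 2 tick 0 v(0, 1): B3/F4 TT untreated
  -> R2 @ bar 3 tick 0 v(0, 1): B3/F4 TT -> C4/C5 P8 similar
  -> R4 @ bar 6 tick 0 v(0, 1): E4/F5 m2 untreated
  -> R7 @ bar 6 tick 0 v(1,): E4->F5 leap 13st
  -> R7 @ bar 7 tick 0 v(1,): F5->B4 leap 6st
  -> R2 @ bar 9 tick 0 v(0, 1): F3/D4 M6 -> G3/G4 P8 similar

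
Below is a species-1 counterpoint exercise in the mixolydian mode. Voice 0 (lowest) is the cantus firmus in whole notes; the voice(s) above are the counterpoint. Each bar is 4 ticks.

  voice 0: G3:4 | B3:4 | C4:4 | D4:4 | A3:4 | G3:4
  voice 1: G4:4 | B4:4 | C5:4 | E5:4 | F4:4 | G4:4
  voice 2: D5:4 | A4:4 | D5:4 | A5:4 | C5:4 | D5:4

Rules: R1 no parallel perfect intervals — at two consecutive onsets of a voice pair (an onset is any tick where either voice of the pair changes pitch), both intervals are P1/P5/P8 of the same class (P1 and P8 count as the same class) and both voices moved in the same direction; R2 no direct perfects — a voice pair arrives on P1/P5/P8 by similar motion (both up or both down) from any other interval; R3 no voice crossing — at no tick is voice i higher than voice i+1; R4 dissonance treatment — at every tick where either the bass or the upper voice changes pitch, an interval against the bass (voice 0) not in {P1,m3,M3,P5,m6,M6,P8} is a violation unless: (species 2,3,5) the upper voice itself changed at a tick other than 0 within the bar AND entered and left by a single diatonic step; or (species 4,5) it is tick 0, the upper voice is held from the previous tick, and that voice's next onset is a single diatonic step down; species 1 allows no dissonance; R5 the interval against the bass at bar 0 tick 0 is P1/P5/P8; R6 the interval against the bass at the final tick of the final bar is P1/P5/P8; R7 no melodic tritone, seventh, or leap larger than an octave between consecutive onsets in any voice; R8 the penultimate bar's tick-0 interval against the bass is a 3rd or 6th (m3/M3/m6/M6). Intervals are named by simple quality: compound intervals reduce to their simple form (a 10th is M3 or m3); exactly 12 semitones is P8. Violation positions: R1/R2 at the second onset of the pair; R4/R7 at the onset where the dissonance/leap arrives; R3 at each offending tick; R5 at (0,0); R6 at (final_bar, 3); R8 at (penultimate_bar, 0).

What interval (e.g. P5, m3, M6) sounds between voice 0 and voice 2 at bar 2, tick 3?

voice 0=C4 voice 2=D5 -> M2

M2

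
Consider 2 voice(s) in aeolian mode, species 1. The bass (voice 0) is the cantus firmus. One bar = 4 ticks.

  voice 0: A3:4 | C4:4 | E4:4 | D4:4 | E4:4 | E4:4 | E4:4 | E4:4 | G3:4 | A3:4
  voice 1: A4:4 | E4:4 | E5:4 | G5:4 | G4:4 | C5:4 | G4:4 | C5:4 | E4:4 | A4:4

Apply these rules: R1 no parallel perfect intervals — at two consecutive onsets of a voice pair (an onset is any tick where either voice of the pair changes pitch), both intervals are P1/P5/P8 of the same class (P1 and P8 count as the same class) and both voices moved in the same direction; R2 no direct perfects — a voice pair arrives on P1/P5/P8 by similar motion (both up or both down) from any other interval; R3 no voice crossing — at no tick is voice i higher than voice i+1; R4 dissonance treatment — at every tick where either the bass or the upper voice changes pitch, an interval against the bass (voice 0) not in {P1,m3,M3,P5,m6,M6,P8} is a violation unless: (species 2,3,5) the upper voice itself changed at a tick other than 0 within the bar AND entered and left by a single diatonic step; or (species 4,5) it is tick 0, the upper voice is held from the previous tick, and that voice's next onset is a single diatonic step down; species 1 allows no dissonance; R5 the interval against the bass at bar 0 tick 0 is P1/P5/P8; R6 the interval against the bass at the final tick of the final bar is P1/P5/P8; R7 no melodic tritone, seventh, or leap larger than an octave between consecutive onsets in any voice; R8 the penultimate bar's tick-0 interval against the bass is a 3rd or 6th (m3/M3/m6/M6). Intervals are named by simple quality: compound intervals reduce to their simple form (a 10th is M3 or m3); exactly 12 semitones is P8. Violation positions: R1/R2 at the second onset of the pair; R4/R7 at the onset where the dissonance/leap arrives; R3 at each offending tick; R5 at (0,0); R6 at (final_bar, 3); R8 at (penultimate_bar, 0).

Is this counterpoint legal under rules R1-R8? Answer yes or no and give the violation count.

No (3 violations)

bar 0: v0=A3 v1=A4 (P8)
bar 1: v0=C4 v1=E4 (M3)
bar 2: v0=E4 v1=E5 (P8)
bar 3: v0=D4 v1=G5 (P4)
bar 4: v0=E4 v1=G4 (m3)
bar 5: v0=E4 v1=C5 (m6)
bar 6: v0=E4 v1=G4 (m3)
bar 7: v0=E4 v1=C5 (m6)
bar 8: v0=G3 v1=E4 (M6)
bar 9: v0=A3 v1=A4 (P8)
  R2 @ bar2.0: C4/E4 M3 -> E4/E5 P8 similar
  R4 @ bar3.0: D4/G5 P4 untreated
  R2 @ bar9.0: G3/E4 M6 -> A3/A4 P8 similar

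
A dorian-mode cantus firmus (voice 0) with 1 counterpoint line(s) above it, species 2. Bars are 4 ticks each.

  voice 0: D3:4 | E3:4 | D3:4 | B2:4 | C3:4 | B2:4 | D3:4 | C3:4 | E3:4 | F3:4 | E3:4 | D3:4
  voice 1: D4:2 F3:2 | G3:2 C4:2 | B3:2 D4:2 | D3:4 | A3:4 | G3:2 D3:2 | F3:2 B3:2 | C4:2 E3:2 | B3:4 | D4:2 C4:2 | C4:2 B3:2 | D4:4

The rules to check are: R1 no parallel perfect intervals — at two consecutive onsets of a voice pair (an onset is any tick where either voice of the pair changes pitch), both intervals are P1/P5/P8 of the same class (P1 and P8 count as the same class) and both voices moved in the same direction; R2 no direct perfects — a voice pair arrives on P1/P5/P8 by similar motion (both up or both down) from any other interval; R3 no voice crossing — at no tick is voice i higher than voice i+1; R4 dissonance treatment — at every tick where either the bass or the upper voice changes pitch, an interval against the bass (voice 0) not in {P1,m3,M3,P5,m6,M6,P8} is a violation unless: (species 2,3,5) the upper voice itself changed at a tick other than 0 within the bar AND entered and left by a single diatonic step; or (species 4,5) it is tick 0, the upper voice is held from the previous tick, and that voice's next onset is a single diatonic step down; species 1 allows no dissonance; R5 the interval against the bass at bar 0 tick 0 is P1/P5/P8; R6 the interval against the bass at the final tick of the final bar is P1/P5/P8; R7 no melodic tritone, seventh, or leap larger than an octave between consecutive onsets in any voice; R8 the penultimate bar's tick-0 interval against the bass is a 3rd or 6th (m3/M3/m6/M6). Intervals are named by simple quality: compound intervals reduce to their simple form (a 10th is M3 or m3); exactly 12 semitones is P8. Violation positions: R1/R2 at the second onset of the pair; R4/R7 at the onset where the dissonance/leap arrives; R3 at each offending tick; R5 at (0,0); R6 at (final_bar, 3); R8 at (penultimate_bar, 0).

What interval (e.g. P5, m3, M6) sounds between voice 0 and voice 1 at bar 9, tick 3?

P5

voice 0=F3 voice 1=C4 -> P5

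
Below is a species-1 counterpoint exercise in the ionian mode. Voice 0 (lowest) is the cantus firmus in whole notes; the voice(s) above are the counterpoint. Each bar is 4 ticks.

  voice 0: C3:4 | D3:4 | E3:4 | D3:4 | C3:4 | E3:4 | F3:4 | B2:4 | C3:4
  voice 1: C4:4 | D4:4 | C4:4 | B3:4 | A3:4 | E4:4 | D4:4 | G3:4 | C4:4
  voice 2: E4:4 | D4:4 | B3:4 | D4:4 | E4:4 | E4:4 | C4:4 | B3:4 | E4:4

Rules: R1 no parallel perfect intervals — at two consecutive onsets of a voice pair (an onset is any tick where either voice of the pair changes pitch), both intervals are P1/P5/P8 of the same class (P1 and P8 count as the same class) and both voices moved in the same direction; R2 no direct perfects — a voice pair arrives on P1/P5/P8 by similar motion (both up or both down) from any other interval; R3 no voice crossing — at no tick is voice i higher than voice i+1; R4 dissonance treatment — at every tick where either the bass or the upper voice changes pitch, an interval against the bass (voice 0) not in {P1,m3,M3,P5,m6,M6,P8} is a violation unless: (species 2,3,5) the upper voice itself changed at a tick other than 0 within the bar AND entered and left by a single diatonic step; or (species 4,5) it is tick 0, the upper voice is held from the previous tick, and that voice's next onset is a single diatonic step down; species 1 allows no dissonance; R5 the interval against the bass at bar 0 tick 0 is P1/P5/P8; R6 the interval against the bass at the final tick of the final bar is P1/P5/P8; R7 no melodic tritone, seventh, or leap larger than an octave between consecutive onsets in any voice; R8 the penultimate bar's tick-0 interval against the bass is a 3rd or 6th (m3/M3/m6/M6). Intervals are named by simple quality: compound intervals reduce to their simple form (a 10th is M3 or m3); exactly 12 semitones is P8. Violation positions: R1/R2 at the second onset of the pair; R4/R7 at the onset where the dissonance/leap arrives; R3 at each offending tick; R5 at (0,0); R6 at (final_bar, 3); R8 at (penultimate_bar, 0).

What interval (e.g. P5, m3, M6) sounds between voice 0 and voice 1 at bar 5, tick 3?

P8

voice 0=E3 voice 1=E4 -> P8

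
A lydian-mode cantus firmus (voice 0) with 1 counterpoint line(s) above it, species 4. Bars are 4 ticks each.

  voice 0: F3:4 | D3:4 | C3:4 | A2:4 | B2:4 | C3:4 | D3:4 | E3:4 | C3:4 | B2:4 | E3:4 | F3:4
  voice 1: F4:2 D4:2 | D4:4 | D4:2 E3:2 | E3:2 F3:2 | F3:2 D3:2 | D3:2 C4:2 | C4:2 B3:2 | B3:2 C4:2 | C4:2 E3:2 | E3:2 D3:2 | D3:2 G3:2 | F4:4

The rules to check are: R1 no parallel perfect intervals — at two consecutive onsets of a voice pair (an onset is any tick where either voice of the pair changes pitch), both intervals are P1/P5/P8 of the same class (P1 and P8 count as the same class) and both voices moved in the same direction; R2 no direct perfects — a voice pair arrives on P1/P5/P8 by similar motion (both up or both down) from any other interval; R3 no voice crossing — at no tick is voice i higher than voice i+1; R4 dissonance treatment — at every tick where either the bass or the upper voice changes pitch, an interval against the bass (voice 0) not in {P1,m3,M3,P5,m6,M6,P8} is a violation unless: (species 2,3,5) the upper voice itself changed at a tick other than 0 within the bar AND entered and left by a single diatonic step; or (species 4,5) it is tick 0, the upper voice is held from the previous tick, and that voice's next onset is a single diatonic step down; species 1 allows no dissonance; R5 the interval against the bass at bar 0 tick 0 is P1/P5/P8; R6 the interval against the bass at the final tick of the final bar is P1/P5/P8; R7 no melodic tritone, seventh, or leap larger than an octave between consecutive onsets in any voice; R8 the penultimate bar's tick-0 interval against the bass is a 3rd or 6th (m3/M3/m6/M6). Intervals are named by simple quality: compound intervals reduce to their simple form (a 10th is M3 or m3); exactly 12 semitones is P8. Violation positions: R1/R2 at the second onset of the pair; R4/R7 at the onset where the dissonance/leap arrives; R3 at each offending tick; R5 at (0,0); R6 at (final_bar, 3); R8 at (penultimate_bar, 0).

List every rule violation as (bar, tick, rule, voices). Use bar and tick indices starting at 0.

(2, 0, R4, (0, 1))
(2, 2, R7, (1,))
(4, 0, R4, (0, 1))
(5, 0, R4, (0, 1))
(5, 2, R7, (1,))
(10, 0, R3, (0, 1))
(10, 0, R4, (0, 1))
(10, 0, R8, (0, 1))
(10, 1, R3, (0, 1))
(11, 0, R2, (0, 1))
(11, 0, R7, (1,))

bar 0: v0=F3 v1=F4 downbeat P8
bar 1: v0=D3 v1=D4 downbeat P8
bar 2: v0=C3 v1=D4 downbeat M2
bar 3: v0=A2 v1=E3 downbeat P5
bar 4: v0=B2 v1=F3 downbeat TT
bar 5: v0=C3 v1=D3 downbeat M2
bar 6: v0=D3 v1=C4 downbeat m7
bar 7: v0=E3 v1=B3 downbeat P5
bar 8: v0=C3 v1=C4 downbeat P8
bar 9: v0=B2 v1=E3 downbeat P4
bar 10: v0=E3 v1=D3 downbeat M2
bar 11: v0=F3 v1=F4 downbeat P8
  -> R4 @ bar 2 tick 0 v(0, 1): C3/D4 M2 untreated
  -> R7 @ bar 2 tick 2 v(1,): D4->E3 leap 10st
  -> R4 @ bar 4 tick 0 v(0, 1): B2/F3 TT untreated
  -> R4 @ bar 5 tick 0 v(0, 1): C3/D3 M2 untreated
  -> R7 @ bar 5 tick 2 v(1,): D3->C4 leap 10st
  -> R3 @ bar 10 tick 0 v(0, 1): E3 above D3
  -> R4 @ bar 10 tick 0 v(0, 1): E3/D3 M2 untreated
  -> R8 @ bar 10 tick 0 v(0, 1): penult M2 not 3rd/6th
  -> R3 @ bar 10 tick 1 v(0, 1): E3 above D3
  -> R2 @ bar 11 tick 0 v(0, 1): E3/G3 m3 -> F3/F4 P8 similar
  -> R7 @ bar 11 tick 0 v(1,): G3->F4 leap 10st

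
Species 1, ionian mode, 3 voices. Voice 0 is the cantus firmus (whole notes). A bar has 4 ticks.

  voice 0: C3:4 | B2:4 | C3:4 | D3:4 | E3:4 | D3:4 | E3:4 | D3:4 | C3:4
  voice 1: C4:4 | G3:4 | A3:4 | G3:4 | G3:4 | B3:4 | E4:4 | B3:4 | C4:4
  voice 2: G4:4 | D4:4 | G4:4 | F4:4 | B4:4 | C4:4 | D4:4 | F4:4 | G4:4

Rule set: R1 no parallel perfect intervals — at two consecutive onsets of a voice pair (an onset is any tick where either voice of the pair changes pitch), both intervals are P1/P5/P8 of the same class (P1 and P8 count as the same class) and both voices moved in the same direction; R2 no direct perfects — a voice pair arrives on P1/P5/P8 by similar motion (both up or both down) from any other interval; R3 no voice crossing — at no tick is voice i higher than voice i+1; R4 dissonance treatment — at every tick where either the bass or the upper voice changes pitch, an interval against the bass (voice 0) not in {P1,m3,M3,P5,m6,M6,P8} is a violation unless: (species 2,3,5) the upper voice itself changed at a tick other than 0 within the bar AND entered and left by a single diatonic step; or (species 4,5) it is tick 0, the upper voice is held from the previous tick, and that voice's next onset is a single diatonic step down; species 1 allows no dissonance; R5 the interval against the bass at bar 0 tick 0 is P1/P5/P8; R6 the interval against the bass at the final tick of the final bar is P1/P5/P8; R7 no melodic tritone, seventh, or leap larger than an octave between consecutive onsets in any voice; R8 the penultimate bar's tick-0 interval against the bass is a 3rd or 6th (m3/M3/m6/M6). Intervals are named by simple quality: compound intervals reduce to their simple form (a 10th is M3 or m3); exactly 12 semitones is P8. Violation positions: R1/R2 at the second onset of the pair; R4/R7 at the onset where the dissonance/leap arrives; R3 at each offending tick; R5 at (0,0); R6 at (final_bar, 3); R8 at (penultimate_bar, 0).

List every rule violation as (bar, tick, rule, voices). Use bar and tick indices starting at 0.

bar 0: v0=C3 v1=C4 v2=G4 downbeat P5
bar 1: v0=B2 v1=G3 v2=D4 downbeat m3
bar 2: v0=C3 v1=A3 v2=G4 downbeat P5
bar 3: v0=D3 v1=G3 v2=F4 downbeat m3
bar 4: v0=E3 v1=G3 v2=B4 downbeat P5
bar 5: v0=D3 v1=B3 v2=C4 downbeat m7
bar 6: v0=E3 v1=E4 v2=D4 downbeat m7
bar 7: v0=D3 v1=B3 v2=F4 downbeat m3
bar 8: v0=C3 v1=C4 v2=G4 downbeat P5
  -> R1 @ bar 1 tick 0 v(1, 2): C4/G4 P5 -> G3/D4 P5 similar
  -> R2 @ bar 2 tick 0 v(0, 2): B2/D4 m3 -> C3/G4 P5 similar
  -> R4 @ bar 3 tick 0 v(0, 1): D3/G3 P4 untreated
  -> R2 @ bar 4 tick 0 v(0, 2): D3/F4 m3 -> E3/B4 P5 similar
  -> R7 @ bar 4 tick 0 v(2,): F4->B4 leap 6st
  -> R4 @ bar 5 tick 0 v(0, 2): D3/C4 m7 untreated
  -> R7 @ bar 5 tick 0 v(2,): B4->C4 leap 11st
  -> R2 @ bar 6 tick 0 v(0, 1): D3/B3 M6 -> E3/E4 P8 similar
  -> R3 @ bar 6 tick 0 v(1, 2): E4 above D4
  -> R4 @ bar 6 tick 0 v(0, 2): E3/D4 m7 untreated
  -> R3 @ bar 6 tick 1 v(1, 2): E4 above D4
  -> R3 @ bar 6 tick 2 v(1, 2): E4 above D4
  -> R3 @ bar 6 tick 3 v(1, 2): E4 above D4
  -> R2 @ bar 8 tick 0 v(1, 2): B3/F4 TT -> C4/G4 P5 similar

(1, 0, R1, (1, 2))
(2, 0, R2, (0, 2))
(3, 0, R4, (0, 1))
(4, 0, R2, (0, 2))
(4, 0, R7, (2,))
(5, 0, R4, (0, 2))
(5, 0, R7, (2,))
(6, 0, R2, (0, 1))
(6, 0, R3, (1, 2))
(6, 0, R4, (0, 2))
(6, 1, R3, (1, 2))
(6, 2, R3, (1, 2))
(6, 3, R3, (1, 2))
(8, 0, R2, (1, 2))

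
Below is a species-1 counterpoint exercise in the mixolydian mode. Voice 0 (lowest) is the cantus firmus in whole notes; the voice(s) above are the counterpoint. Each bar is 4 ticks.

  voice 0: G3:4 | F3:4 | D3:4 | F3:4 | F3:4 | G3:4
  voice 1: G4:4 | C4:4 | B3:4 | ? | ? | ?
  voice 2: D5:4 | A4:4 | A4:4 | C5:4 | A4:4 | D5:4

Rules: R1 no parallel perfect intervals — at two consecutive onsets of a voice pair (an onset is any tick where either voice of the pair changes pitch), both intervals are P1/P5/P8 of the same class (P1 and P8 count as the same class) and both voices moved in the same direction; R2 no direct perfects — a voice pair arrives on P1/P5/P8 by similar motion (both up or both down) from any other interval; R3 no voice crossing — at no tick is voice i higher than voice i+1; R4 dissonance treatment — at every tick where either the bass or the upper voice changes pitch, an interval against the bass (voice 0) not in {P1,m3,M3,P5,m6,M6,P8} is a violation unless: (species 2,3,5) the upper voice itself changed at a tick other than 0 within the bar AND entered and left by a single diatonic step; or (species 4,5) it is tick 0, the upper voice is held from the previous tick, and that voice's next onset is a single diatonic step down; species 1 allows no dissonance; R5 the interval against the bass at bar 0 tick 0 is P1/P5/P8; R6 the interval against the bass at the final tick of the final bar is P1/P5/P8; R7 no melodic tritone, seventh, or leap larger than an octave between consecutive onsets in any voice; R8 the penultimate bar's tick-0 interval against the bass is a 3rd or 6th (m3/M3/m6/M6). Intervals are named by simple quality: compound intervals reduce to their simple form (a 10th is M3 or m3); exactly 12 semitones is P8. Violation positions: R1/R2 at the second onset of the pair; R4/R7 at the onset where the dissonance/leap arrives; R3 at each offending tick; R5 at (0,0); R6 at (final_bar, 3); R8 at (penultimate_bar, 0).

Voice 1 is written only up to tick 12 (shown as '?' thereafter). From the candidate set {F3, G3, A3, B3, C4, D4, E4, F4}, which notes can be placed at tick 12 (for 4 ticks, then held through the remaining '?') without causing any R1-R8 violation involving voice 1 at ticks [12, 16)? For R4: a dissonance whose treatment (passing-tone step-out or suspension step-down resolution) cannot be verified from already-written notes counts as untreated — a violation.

F3: violates R7
G3: violates R4
A3: legal
B3: violates R4
C4: violates R2
D4: legal
E4: violates R4
F4: violates R2,R7

{A3, D4}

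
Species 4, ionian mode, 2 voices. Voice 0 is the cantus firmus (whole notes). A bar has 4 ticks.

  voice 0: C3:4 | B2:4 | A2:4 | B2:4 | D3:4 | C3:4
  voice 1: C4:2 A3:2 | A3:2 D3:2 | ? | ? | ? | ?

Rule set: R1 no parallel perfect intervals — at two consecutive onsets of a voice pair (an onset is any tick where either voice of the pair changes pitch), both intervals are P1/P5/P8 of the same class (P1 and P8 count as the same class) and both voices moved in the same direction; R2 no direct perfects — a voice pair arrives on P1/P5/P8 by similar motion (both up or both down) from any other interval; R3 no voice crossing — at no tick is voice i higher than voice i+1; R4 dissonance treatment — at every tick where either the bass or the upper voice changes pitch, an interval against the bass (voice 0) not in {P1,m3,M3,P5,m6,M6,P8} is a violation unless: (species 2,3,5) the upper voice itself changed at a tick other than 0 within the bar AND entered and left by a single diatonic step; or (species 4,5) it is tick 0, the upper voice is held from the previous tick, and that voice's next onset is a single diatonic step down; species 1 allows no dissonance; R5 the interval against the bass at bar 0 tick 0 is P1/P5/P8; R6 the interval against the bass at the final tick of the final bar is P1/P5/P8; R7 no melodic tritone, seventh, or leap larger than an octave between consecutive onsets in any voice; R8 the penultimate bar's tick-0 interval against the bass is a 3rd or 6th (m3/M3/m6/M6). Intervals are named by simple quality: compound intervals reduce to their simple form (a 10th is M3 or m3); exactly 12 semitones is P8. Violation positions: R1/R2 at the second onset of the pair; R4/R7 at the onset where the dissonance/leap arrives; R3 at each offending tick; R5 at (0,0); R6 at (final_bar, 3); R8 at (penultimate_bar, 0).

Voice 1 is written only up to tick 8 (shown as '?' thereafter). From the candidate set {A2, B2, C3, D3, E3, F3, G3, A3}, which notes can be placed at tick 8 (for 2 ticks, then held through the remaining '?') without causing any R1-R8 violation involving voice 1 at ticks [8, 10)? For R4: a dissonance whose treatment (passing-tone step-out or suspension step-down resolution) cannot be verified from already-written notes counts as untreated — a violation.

A2: violates R2
B2: violates R4
C3: legal
D3: violates R4
E3: legal
F3: legal
G3: violates R4
A3: legal

{A3, C3, E3, F3}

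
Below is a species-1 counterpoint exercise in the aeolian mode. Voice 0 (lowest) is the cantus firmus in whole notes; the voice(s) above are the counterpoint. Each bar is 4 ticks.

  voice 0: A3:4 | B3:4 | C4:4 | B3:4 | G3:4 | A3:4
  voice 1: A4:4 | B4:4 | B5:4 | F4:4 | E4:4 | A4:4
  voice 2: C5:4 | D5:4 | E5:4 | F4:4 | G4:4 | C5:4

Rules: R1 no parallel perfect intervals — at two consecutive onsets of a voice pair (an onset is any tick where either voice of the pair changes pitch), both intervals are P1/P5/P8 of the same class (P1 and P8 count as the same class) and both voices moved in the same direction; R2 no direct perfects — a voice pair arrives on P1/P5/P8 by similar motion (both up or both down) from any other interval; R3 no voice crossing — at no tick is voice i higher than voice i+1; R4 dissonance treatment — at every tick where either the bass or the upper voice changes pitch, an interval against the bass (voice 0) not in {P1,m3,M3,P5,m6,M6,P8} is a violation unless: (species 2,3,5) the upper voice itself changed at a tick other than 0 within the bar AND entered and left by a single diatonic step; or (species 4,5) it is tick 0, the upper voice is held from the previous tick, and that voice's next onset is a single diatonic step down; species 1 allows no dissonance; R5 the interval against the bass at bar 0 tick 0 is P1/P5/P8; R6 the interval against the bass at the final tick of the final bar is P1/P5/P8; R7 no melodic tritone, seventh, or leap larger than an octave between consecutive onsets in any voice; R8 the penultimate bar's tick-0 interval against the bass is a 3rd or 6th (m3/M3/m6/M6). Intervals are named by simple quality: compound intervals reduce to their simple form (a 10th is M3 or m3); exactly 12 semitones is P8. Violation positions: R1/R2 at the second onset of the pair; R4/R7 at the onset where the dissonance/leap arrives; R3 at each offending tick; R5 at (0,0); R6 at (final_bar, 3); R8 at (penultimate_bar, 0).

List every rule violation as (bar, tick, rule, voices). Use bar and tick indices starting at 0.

bar 0: v0=A3 v1=A4 v2=C5 downbeat m3
bar 1: v0=B3 v1=B4 v2=D5 downbeat m3
bar 2: v0=C4 v1=B5 v2=E5 downbeat M3
bar 3: v0=B3 v1=F4 v2=F4 downbeat TT
bar 4: v0=G3 v1=E4 v2=G4 downbeat P8
bar 5: v0=A3 v1=A4 v2=C5 downbeat m3
  -> R5 @ bar 0 tick 0 v(0, 2): opens on m3
  -> R1 @ bar 1 tick 0 v(0, 1): A3/A4 P8 -> B3/B4 P8 similar
  -> R2 @ bar 2 tick 0 v(1, 2): B4/D5 m3 -> B5/E5 P5 similar
  -> R3 @ bar 2 tick 0 v(1, 2): B5 above E5
  -> R4 @ bar 2 tick 0 v(0, 1): C4/B5 M7 untreated
  -> R3 @ bar 2 tick 1 v(1, 2): B5 above E5
  -> R3 @ bar 2 tick 2 v(1, 2): B5 above E5
  -> R3 @ bar 2 tick 3 v(1, 2): B5 above E5
  -> R2 @ bar 3 tick 0 v(1, 2): B5/E5 P5 -> F4/F4 P1 similar
  -> R4 @ bar 3 tick 0 v(0, 1): B3/F4 TT untreated
  -> R4 @ bar 3 tick 0 v(0, 2): B3/F4 TT untreated
  -> R7 @ bar 3 tick 0 v(1,): B5->F4 leap 18st
  -> R7 @ bar 3 tick 0 v(2,): E5->F4 leap 11st
  -> R8 @ bar 4 tick 0 v(0, 2): penult P8 not 3rd/6th
  -> R2 @ bar 5 tick 0 v(0, 1): G3/E4 M6 -> A3/A4 P8 similar
  -> R6 @ bar 5 tick 3 v(0, 2): closes on m3

(0, 0, R5, (0, 2))
(1, 0, R1, (0, 1))
(2, 0, R2, (1, 2))
(2, 0, R3, (1, 2))
(2, 0, R4, (0, 1))
(2, 1, R3, (1, 2))
(2, 2, R3, (1, 2))
(2, 3, R3, (1, 2))
(3, 0, R2, (1, 2))
(3, 0, R4, (0, 1))
(3, 0, R4, (0, 2))
(3, 0, R7, (1,))
(3, 0, R7, (2,))
(4, 0, R8, (0, 2))
(5, 0, R2, (0, 1))
(5, 3, R6, (0, 2))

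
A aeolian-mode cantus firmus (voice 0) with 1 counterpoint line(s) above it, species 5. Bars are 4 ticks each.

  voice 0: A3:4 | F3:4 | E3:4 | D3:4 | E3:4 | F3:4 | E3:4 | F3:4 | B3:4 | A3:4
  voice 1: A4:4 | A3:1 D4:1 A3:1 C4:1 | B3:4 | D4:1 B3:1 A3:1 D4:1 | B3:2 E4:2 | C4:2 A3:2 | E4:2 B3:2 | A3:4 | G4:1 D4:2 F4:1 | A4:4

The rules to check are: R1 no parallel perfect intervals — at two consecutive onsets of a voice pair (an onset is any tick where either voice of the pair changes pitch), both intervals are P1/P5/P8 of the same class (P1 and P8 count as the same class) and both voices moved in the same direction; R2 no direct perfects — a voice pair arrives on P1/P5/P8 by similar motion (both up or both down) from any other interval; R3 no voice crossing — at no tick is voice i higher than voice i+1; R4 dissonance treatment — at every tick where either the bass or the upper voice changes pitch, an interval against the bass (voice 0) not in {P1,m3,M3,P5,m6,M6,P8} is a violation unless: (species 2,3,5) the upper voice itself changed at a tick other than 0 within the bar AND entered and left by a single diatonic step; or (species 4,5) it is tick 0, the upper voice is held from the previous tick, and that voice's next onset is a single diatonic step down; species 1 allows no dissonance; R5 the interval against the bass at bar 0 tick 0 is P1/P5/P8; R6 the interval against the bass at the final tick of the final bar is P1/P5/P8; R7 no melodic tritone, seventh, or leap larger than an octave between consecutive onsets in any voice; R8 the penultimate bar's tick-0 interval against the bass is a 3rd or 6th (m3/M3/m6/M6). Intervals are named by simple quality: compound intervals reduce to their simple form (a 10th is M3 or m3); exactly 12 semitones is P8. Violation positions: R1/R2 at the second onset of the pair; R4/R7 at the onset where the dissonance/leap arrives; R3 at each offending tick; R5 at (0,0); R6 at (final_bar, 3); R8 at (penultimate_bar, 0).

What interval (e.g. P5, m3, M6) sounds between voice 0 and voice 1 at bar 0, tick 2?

voice 0=A3 voice 1=A4 -> P8

P8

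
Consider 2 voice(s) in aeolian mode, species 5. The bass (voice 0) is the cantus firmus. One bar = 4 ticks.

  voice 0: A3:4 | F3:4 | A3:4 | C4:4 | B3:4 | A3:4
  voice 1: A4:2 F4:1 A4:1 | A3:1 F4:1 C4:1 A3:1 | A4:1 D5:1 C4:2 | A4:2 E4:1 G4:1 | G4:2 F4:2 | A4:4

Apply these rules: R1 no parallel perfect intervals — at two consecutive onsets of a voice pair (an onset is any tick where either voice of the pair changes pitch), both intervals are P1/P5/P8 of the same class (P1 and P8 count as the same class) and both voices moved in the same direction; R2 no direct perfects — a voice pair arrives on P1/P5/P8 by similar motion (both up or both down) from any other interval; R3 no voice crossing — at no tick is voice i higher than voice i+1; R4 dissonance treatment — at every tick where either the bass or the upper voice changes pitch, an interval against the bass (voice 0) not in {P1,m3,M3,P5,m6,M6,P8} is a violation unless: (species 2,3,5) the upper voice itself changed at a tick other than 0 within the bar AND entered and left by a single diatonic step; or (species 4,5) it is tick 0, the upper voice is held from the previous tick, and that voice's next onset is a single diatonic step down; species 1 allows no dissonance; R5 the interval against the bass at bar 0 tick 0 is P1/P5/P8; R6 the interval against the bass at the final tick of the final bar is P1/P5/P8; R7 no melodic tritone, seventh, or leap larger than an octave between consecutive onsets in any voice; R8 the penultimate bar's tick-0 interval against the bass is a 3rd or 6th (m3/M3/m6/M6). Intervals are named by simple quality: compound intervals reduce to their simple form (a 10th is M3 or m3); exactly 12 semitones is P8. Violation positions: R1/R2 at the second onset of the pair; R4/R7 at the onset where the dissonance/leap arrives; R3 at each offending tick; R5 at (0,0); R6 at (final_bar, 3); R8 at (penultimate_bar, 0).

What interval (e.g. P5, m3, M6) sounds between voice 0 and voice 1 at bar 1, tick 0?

voice 0=F3 voice 1=A3 -> M3

M3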